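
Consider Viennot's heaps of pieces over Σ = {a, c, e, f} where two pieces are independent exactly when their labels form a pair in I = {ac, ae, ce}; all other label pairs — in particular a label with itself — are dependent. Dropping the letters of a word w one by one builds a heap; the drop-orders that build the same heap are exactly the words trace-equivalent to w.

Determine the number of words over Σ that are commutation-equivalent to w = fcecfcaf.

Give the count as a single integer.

piece 0:f — minimal
piece 1:c rests on {0:f}
piece 2:e rests on {0:f}
piece 3:c rests on {1:c}
piece 4:f rests on {2:e, 3:c}
piece 5:c rests on {4:f}
piece 6:a rests on {4:f}
piece 7:f rests on {5:c, 6:a}
minimal pieces: {0:f}
ways to finish when only these pieces remain (= sum over removing one remaining piece with nothing left below it):
  1 left: {7}→1
  2 left: {5,7}→1  {6,7}→1
  3 left: {5,6,7}→2
  4 left: {4,5,6,7}→2
  5 left: {2,4,5,6,7}→2  {3,4,5,6,7}→2
  6 left: {1,3,4,5,6,7}→2  {2,3,4,5,6,7}→4
  placing 0:f first → 6 extensions

6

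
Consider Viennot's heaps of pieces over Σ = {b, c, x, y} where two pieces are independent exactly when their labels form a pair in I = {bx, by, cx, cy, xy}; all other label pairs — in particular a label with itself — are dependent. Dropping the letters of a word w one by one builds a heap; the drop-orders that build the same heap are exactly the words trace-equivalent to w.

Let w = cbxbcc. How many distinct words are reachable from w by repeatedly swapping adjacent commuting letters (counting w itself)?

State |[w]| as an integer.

drop 0:c onto floor
drop 1:b onto {0:c}
drop 2:x onto floor
drop 3:b onto {1:b}
drop 4:c onto {3:b}
drop 5:c onto {4:c}
ground layer = {0:c, 2:x}
drop-orders for the pieces not yet dropped (sum over which currently-grounded one goes next):
  1 to go: {2} 1  {5} 1
  2 to go: {2,5} 2  {4,5} 1
  3 to go: {2,4,5} 3  {3,4,5} 1
  4 to go: {1,3,4,5} 1  {2,3,4,5} 4
  if 0:c drops first: 5 orders
  if 2:x drops first: 1 orders
heap linearizations: 6

6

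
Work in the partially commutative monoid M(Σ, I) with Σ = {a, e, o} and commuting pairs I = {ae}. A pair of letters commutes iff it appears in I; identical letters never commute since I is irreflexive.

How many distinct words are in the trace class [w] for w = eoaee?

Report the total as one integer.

3

#0=e has no predecessor
#1=o depends on [0:e]
#2=a depends on [1:o]
#3=e depends on [1:o]
#4=e depends on [3:e]
sources: [0:e]
N(rest) = Σ N(rest − s) over sources s of rest; N(one piece) = 1:
  size 1 → [2]=1  [4]=1
  size 2 → [2,4]=2  [3,4]=1
  size 3 → [2,3,4]=3
  first=0(e) contributes 3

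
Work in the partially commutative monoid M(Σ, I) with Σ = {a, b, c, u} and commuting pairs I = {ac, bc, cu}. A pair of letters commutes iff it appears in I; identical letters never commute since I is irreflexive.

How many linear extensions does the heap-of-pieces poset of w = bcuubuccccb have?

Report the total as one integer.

462

#0=b has no predecessor
#1=c has no predecessor
#2=u depends on [0:b]
#3=u depends on [2:u]
#4=b depends on [3:u]
#5=u depends on [4:b]
#6=c depends on [1:c]
#7=c depends on [6:c]
#8=c depends on [7:c]
#9=c depends on [8:c]
#10=b depends on [5:u]
sources: [0:b, 1:c]
N(rest) = Σ N(rest − s) over sources s of rest; N(one piece) = 1:
  size 1 → [9]=1  [10]=1
  size 2 → [5,10]=1  [8,9]=1  [9,10]=2
  size 3 → [4,5,10]=1  [5,9,10]=3  [7,8,9]=1  [8,9,10]=3
  size 4 → [3,4,5,10]=1  [4,5,9,10]=4  [5,8,9,10]=6  [6,7,8,9]=1  [7,8,9,10]=4
  size 5 → [1,6,7,8,9]=1  [2,3,4,5,10]=1  [3,4,5,9,10]=5  [4,5,8,9,10]=10  [5,7,8,9,10]=10  [6,7,8,9,10]=5
  size 6 → [0,2,3,4,5,10]=1  [1,6,7,8,9,10]=6  [2,3,4,5,9,10]=6  [3,4,5,8,9,10]=15  [4,5,7,8,9,10]=20  [5,6,7,8,9,10]=15
  size 7 → [0,2,3,4,5,9,10]=7  [1,5,6,7,8,9,10]=21  [2,3,4,5,8,9,10]=21  [3,4,5,7,8,9,10]=35  [4,5,6,7,8,9,10]=35
  size 8 → [0,2,3,4,5,8,9,10]=28  [1,4,5,6,7,8,9,10]=56  [2,3,4,5,7,8,9,10]=56  [3,4,5,6,7,8,9,10]=70
  size 9 → [0,2,3,4,5,7,8,9,10]=84  [1,3,4,5,6,7,8,9,10]=126  [2,3,4,5,6,7,8,9,10]=126
  first=0(b) contributes 252
  first=1(c) contributes 210
|[w]| = 462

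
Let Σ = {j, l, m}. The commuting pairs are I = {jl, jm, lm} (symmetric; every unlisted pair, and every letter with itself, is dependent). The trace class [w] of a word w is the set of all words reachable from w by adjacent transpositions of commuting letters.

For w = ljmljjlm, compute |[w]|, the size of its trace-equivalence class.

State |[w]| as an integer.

0(l) covers ∅
1(j) covers ∅
2(m) covers ∅
3(l) covers 0:l
4(j) covers 1:j
5(j) covers 4:j
6(l) covers 3:l
7(m) covers 2:m
floor of heap: 0:l, 1:j, 2:m
completions by unplaced set U, small U first (add the entries for U minus each lowest piece of U):
  |U|=1: {5}:1  {6}:1  {7}:1
  |U|=2: {2,7}:1  {3,6}:1  {4,5}:1  {5,6}:2  {5,7}:2  {6,7}:2
  |U|=3: {0,3,6}:1  {1,4,5}:1  {2,5,7}:3  {2,6,7}:3  {3,5,6}:3  {3,6,7}:3  {4,5,6}:3  {4,5,7}:3  {5,6,7}:6
  |U|=4: {0,3,5,6}:4  {0,3,6,7}:4  {1,4,5,6}:4  {1,4,5,7}:4  {2,3,6,7}:6  {2,4,5,7}:6  {2,5,6,7}:12  {3,4,5,6}:6  {3,5,6,7}:12  {4,5,6,7}:12
  |U|=5: {0,2,3,6,7}:10  {0,3,4,5,6}:10  {0,3,5,6,7}:20  {1,2,4,5,7}:10  {1,3,4,5,6}:10  {1,4,5,6,7}:20  {2,3,5,6,7}:30  {2,4,5,6,7}:30  {3,4,5,6,7}:30
  |U|=6: {0,1,3,4,5,6}:20  {0,2,3,5,6,7}:60  {0,3,4,5,6,7}:60  {1,2,4,5,6,7}:60  {1,3,4,5,6,7}:60  {2,3,4,5,6,7}:90
  start at 0(l): 210
  start at 1(j): 210
  start at 2(m): 140
sum over floor = 560

560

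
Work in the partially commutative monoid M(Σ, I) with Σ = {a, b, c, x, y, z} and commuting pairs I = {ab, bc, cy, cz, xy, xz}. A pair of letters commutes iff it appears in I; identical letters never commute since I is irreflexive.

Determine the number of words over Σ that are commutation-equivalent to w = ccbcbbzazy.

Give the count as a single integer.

#0=c has no predecessor
#1=c depends on [0:c]
#2=b has no predecessor
#3=c depends on [1:c]
#4=b depends on [2:b]
#5=b depends on [4:b]
#6=z depends on [5:b]
#7=a depends on [3:c, 6:z]
#8=z depends on [7:a]
#9=y depends on [8:z]
sources: [0:c, 2:b]
N(rest) = Σ N(rest − s) over sources s of rest; N(one piece) = 1:
  size 1 → [9]=1
  size 2 → [8,9]=1
  size 3 → [7,8,9]=1
  size 4 → [3,7,8,9]=1  [6,7,8,9]=1
  size 5 → [1,3,7,8,9]=1  [3,6,7,8,9]=2  [5,6,7,8,9]=1
  size 6 → [0,1,3,7,8,9]=1  [1,3,6,7,8,9]=3  [3,5,6,7,8,9]=3  [4,5,6,7,8,9]=1
  size 7 → [0,1,3,6,7,8,9]=4  [1,3,5,6,7,8,9]=6  [2,4,5,6,7,8,9]=1  [3,4,5,6,7,8,9]=4
  size 8 → [0,1,3,5,6,7,8,9]=10  [1,3,4,5,6,7,8,9]=10  [2,3,4,5,6,7,8,9]=5
  first=0(c) contributes 15
  first=2(b) contributes 20
|[w]| = 35

35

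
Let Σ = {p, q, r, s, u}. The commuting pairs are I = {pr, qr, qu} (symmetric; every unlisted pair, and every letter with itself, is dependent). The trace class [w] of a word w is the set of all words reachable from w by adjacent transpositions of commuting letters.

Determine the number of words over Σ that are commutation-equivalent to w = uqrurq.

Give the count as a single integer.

15

drop 0:u onto floor
drop 1:q onto floor
drop 2:r onto {0:u}
drop 3:u onto {2:r}
drop 4:r onto {3:u}
drop 5:q onto {1:q}
ground layer = {0:u, 1:q}
drop-orders for the pieces not yet dropped (sum over which currently-grounded one goes next):
  1 to go: {4} 1  {5} 1
  2 to go: {1,5} 1  {3,4} 1  {4,5} 2
  3 to go: {1,4,5} 3  {2,3,4} 1  {3,4,5} 3
  4 to go: {0,2,3,4} 1  {1,3,4,5} 6  {2,3,4,5} 4
  if 0:u drops first: 10 orders
  if 1:q drops first: 5 orders
heap linearizations: 15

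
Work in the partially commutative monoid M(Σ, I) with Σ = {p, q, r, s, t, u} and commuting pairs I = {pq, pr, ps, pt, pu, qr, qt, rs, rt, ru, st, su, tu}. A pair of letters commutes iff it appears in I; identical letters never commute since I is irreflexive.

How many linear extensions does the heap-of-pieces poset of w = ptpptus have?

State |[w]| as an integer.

piece 0:p — minimal
piece 1:t — minimal
piece 2:p rests on {0:p}
piece 3:p rests on {2:p}
piece 4:t rests on {1:t}
piece 5:u — minimal
piece 6:s — minimal
minimal pieces: {0:p, 1:t, 5:u, 6:s}
ways to finish when only these pieces remain (= sum over removing one remaining piece with nothing left below it):
  1 left: {3}→1  {4}→1  {5}→1  {6}→1
  2 left: {1,4}→1  {2,3}→1  {3,4}→2  {3,5}→2  {3,6}→2  {4,5}→2  {4,6}→2  {5,6}→2
  3 left: {0,2,3}→1  {1,3,4}→3  {1,4,5}→3  {1,4,6}→3  {2,3,4}→3  {2,3,5}→3  {2,3,6}→3  {3,4,5}→6  {3,4,6}→6  {3,5,6}→6  {4,5,6}→6
  4 left: {0,2,3,4}→4  {0,2,3,5}→4  {0,2,3,6}→4  {1,2,3,4}→6  {1,3,4,5}→12  {1,3,4,6}→12  {1,4,5,6}→12  {2,3,4,5}→12  {2,3,4,6}→12  {2,3,5,6}→12  {3,4,5,6}→24
  5 left: {0,1,2,3,4}→10  {0,2,3,4,5}→20  {0,2,3,4,6}→20  {0,2,3,5,6}→20  {1,2,3,4,5}→30  {1,2,3,4,6}→30  {1,3,4,5,6}→60  {2,3,4,5,6}→60
  placing 0:p first → 180 extensions
  placing 1:t first → 120 extensions
  placing 5:u first → 60 extensions
  placing 6:s first → 60 extensions
total linear extensions = 420

420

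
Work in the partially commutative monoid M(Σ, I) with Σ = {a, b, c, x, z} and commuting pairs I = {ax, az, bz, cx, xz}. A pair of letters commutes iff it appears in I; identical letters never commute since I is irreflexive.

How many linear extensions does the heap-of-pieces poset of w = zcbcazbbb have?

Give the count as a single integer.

0(z) covers ∅
1(c) covers 0:z
2(b) covers 1:c
3(c) covers 2:b
4(a) covers 3:c
5(z) covers 3:c
6(b) covers 4:a
7(b) covers 6:b
8(b) covers 7:b
floor of heap: 0:z
completions by unplaced set U, small U first (add the entries for U minus each lowest piece of U):
  |U|=1: {5}:1  {8}:1
  |U|=2: {5,8}:2  {7,8}:1
  |U|=3: {5,7,8}:3  {6,7,8}:1
  |U|=4: {4,6,7,8}:1  {5,6,7,8}:4
  |U|=5: {4,5,6,7,8}:5
  |U|=6: {3,4,5,6,7,8}:5
  |U|=7: {2,3,4,5,6,7,8}:5
  start at 0(z): 5

5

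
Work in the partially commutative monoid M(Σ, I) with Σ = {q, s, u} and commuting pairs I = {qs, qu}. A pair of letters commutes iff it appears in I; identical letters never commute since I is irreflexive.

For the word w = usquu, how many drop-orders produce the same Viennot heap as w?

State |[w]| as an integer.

#0=u has no predecessor
#1=s depends on [0:u]
#2=q has no predecessor
#3=u depends on [1:s]
#4=u depends on [3:u]
sources: [0:u, 2:q]
N(rest) = Σ N(rest − s) over sources s of rest; N(one piece) = 1:
  size 1 → [2]=1  [4]=1
  size 2 → [2,4]=2  [3,4]=1
  size 3 → [1,3,4]=1  [2,3,4]=3
  first=0(u) contributes 4
  first=2(q) contributes 1
|[w]| = 5

5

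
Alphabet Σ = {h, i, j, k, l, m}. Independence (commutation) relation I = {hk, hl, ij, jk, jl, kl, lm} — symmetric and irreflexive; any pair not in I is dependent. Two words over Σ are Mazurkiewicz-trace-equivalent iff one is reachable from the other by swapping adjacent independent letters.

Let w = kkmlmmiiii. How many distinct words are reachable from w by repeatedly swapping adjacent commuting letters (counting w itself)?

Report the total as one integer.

6

0(k) covers ∅
1(k) covers 0:k
2(m) covers 1:k
3(l) covers ∅
4(m) covers 2:m
5(m) covers 4:m
6(i) covers 3:l, 5:m
7(i) covers 6:i
8(i) covers 7:i
9(i) covers 8:i
floor of heap: 0:k, 3:l
completions by unplaced set U, small U first (add the entries for U minus each lowest piece of U):
  |U|=1: {9}:1
  |U|=2: {8,9}:1
  |U|=3: {7,8,9}:1
  |U|=4: {6,7,8,9}:1
  |U|=5: {3,6,7,8,9}:1  {5,6,7,8,9}:1
  |U|=6: {3,5,6,7,8,9}:2  {4,5,6,7,8,9}:1
  |U|=7: {2,4,5,6,7,8,9}:1  {3,4,5,6,7,8,9}:3
  |U|=8: {1,2,4,5,6,7,8,9}:1  {2,3,4,5,6,7,8,9}:4
  start at 0(k): 5
  start at 3(l): 1
sum over floor = 6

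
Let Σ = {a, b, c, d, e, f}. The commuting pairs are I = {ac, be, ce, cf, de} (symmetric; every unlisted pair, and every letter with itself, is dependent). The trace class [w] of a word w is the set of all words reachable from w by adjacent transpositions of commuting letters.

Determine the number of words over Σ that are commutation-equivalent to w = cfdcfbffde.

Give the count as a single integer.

8

0(c) covers ∅
1(f) covers ∅
2(d) covers 0:c, 1:f
3(c) covers 2:d
4(f) covers 2:d
5(b) covers 3:c, 4:f
6(f) covers 5:b
7(f) covers 6:f
8(d) covers 7:f
9(e) covers 7:f
floor of heap: 0:c, 1:f
completions by unplaced set U, small U first (add the entries for U minus each lowest piece of U):
  |U|=1: {8}:1  {9}:1
  |U|=2: {8,9}:2
  |U|=3: {7,8,9}:2
  |U|=4: {6,7,8,9}:2
  |U|=5: {5,6,7,8,9}:2
  |U|=6: {3,5,6,7,8,9}:2  {4,5,6,7,8,9}:2
  |U|=7: {3,4,5,6,7,8,9}:4
  |U|=8: {2,3,4,5,6,7,8,9}:4
  start at 0(c): 4
  start at 1(f): 4
sum over floor = 8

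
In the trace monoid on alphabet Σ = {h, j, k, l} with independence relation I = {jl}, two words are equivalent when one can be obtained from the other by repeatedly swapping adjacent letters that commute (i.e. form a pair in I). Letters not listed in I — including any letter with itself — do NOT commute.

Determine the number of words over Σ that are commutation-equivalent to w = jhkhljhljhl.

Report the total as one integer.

4

drop 0:j onto floor
drop 1:h onto {0:j}
drop 2:k onto {1:h}
drop 3:h onto {2:k}
drop 4:l onto {3:h}
drop 5:j onto {3:h}
drop 6:h onto {4:l, 5:j}
drop 7:l onto {6:h}
drop 8:j onto {6:h}
drop 9:h onto {7:l, 8:j}
drop 10:l onto {9:h}
ground layer = {0:j}
drop-orders for the pieces not yet dropped (sum over which currently-grounded one goes next):
  1 to go: {10} 1
  2 to go: {9,10} 1
  3 to go: {7,9,10} 1  {8,9,10} 1
  4 to go: {7,8,9,10} 2
  5 to go: {6,7,8,9,10} 2
  6 to go: {4,6,7,8,9,10} 2  {5,6,7,8,9,10} 2
  7 to go: {4,5,6,7,8,9,10} 4
  8 to go: {3,4,5,6,7,8,9,10} 4
  9 to go: {2,3,4,5,6,7,8,9,10} 4
  if 0:j drops first: 4 orders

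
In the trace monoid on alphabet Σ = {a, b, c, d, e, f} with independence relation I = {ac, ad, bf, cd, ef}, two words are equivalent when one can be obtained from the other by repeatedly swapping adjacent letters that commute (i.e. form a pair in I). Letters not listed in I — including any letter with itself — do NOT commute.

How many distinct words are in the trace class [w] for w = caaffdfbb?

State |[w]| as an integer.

9

drop 0:c onto floor
drop 1:a onto floor
drop 2:a onto {1:a}
drop 3:f onto {0:c, 2:a}
drop 4:f onto {3:f}
drop 5:d onto {4:f}
drop 6:f onto {5:d}
drop 7:b onto {5:d}
drop 8:b onto {7:b}
ground layer = {0:c, 1:a}
drop-orders for the pieces not yet dropped (sum over which currently-grounded one goes next):
  1 to go: {6} 1  {8} 1
  2 to go: {6,8} 2  {7,8} 1
  3 to go: {6,7,8} 3
  4 to go: {5,6,7,8} 3
  5 to go: {4,5,6,7,8} 3
  6 to go: {3,4,5,6,7,8} 3
  7 to go: {0,3,4,5,6,7,8} 3  {2,3,4,5,6,7,8} 3
  if 0:c drops first: 3 orders
  if 1:a drops first: 6 orders
heap linearizations: 9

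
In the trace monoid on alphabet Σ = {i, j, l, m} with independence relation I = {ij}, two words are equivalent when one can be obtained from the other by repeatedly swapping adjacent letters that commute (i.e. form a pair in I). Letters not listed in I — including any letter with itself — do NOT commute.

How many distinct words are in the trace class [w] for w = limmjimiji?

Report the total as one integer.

#0=l has no predecessor
#1=i depends on [0:l]
#2=m depends on [1:i]
#3=m depends on [2:m]
#4=j depends on [3:m]
#5=i depends on [3:m]
#6=m depends on [4:j, 5:i]
#7=i depends on [6:m]
#8=j depends on [6:m]
#9=i depends on [7:i]
sources: [0:l]
N(rest) = Σ N(rest − s) over sources s of rest; N(one piece) = 1:
  size 1 → [8]=1  [9]=1
  size 2 → [7,9]=1  [8,9]=2
  size 3 → [7,8,9]=3
  size 4 → [6,7,8,9]=3
  size 5 → [4,6,7,8,9]=3  [5,6,7,8,9]=3
  size 6 → [4,5,6,7,8,9]=6
  size 7 → [3,4,5,6,7,8,9]=6
  size 8 → [2,3,4,5,6,7,8,9]=6
  first=0(l) contributes 6

6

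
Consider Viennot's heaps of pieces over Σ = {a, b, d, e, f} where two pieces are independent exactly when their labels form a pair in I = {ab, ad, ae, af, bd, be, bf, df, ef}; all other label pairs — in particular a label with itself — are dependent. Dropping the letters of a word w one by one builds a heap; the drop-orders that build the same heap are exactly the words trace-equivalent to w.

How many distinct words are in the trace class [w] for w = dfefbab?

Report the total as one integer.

drop 0:d onto floor
drop 1:f onto floor
drop 2:e onto {0:d}
drop 3:f onto {1:f}
drop 4:b onto floor
drop 5:a onto floor
drop 6:b onto {4:b}
ground layer = {0:d, 1:f, 4:b, 5:a}
drop-orders for the pieces not yet dropped (sum over which currently-grounded one goes next):
  1 to go: {2} 1  {3} 1  {5} 1  {6} 1
  2 to go: {0,2} 1  {1,3} 1  {2,3} 2  {2,5} 2  {2,6} 2  {3,5} 2  {3,6} 2  {4,6} 1  {5,6} 2
  3 to go: {0,2,3} 3  {0,2,5} 3  {0,2,6} 3  {1,2,3} 3  {1,3,5} 3  {1,3,6} 3  {2,3,5} 6  {2,3,6} 6  {2,4,6} 3  {2,5,6} 6  {3,4,6} 3  {3,5,6} 6  {4,5,6} 3
  4 to go: {0,1,2,3} 6  {0,2,3,5} 12  {0,2,3,6} 12  {0,2,4,6} 6  {0,2,5,6} 12  {1,2,3,5} 12  {1,2,3,6} 12  {1,3,4,6} 6  {1,3,5,6} 12  {2,3,4,6} 12  {2,3,5,6} 24  {2,4,5,6} 12  {3,4,5,6} 12
  5 to go: {0,1,2,3,5} 30  {0,1,2,3,6} 30  {0,2,3,4,6} 30  {0,2,3,5,6} 60  {0,2,4,5,6} 30  {1,2,3,4,6} 30  {1,2,3,5,6} 60  {1,3,4,5,6} 30  {2,3,4,5,6} 60
  if 0:d drops first: 180 orders
  if 1:f drops first: 180 orders
  if 4:b drops first: 180 orders
  if 5:a drops first: 90 orders
heap linearizations: 630

630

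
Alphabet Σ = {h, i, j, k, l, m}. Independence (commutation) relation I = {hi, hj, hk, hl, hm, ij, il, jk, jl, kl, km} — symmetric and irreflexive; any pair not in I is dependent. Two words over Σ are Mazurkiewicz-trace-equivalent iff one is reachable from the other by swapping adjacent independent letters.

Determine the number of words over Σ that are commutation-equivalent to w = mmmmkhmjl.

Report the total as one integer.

drop 0:m onto floor
drop 1:m onto {0:m}
drop 2:m onto {1:m}
drop 3:m onto {2:m}
drop 4:k onto floor
drop 5:h onto floor
drop 6:m onto {3:m}
drop 7:j onto {6:m}
drop 8:l onto {6:m}
ground layer = {0:m, 4:k, 5:h}
drop-orders for the pieces not yet dropped (sum over which currently-grounded one goes next):
  1 to go: {4} 1  {5} 1  {7} 1  {8} 1
  2 to go: {4,5} 2  {4,7} 2  {4,8} 2  {5,7} 2  {5,8} 2  {7,8} 2
  3 to go: {4,5,7} 6  {4,5,8} 6  {4,7,8} 6  {5,7,8} 6  {6,7,8} 2
  4 to go: {3,6,7,8} 2  {4,5,7,8} 24  {4,6,7,8} 8  {5,6,7,8} 8
  5 to go: {2,3,6,7,8} 2  {3,4,6,7,8} 10  {3,5,6,7,8} 10  {4,5,6,7,8} 40
  6 to go: {1,2,3,6,7,8} 2  {2,3,4,6,7,8} 12  {2,3,5,6,7,8} 12  {3,4,5,6,7,8} 60
  7 to go: {0,1,2,3,6,7,8} 2  {1,2,3,4,6,7,8} 14  {1,2,3,5,6,7,8} 14  {2,3,4,5,6,7,8} 84
  if 0:m drops first: 112 orders
  if 4:k drops first: 16 orders
  if 5:h drops first: 16 orders
heap linearizations: 144

144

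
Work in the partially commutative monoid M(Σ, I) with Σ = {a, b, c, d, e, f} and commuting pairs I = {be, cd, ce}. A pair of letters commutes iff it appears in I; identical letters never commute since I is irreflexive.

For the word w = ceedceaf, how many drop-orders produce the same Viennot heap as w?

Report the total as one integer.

15

0(c) covers ∅
1(e) covers ∅
2(e) covers 1:e
3(d) covers 2:e
4(c) covers 0:c
5(e) covers 3:d
6(a) covers 4:c, 5:e
7(f) covers 6:a
floor of heap: 0:c, 1:e
completions by unplaced set U, small U first (add the entries for U minus each lowest piece of U):
  |U|=1: {7}:1
  |U|=2: {6,7}:1
  |U|=3: {4,6,7}:1  {5,6,7}:1
  |U|=4: {0,4,6,7}:1  {3,5,6,7}:1  {4,5,6,7}:2
  |U|=5: {0,4,5,6,7}:3  {2,3,5,6,7}:1  {3,4,5,6,7}:3
  |U|=6: {0,3,4,5,6,7}:6  {1,2,3,5,6,7}:1  {2,3,4,5,6,7}:4
  start at 0(c): 5
  start at 1(e): 10
sum over floor = 15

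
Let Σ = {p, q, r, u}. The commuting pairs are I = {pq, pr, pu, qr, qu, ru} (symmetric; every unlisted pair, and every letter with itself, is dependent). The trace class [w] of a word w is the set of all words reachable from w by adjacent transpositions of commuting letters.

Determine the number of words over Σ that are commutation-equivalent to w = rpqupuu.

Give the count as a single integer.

420

#0=r has no predecessor
#1=p has no predecessor
#2=q has no predecessor
#3=u has no predecessor
#4=p depends on [1:p]
#5=u depends on [3:u]
#6=u depends on [5:u]
sources: [0:r, 1:p, 2:q, 3:u]
N(rest) = Σ N(rest − s) over sources s of rest; N(one piece) = 1:
  size 1 → [0]=1  [2]=1  [4]=1  [6]=1
  size 2 → [0,2]=2  [0,4]=2  [0,6]=2  [1,4]=1  [2,4]=2  [2,6]=2  [4,6]=2  [5,6]=1
  size 3 → [0,1,4]=3  [0,2,4]=6  [0,2,6]=6  [0,4,6]=6  [0,5,6]=3  [1,2,4]=3  [1,4,6]=3  [2,4,6]=6  [2,5,6]=3  [3,5,6]=1  [4,5,6]=3
  size 4 → [0,1,2,4]=12  [0,1,4,6]=12  [0,2,4,6]=24  [0,2,5,6]=12  [0,3,5,6]=4  [0,4,5,6]=12  [1,2,4,6]=12  [1,4,5,6]=6  [2,3,5,6]=4  [2,4,5,6]=12  [3,4,5,6]=4
  size 5 → [0,1,2,4,6]=60  [0,1,4,5,6]=30  [0,2,3,5,6]=20  [0,2,4,5,6]=60  [0,3,4,5,6]=20  [1,2,4,5,6]=30  [1,3,4,5,6]=10  [2,3,4,5,6]=20
  first=0(r) contributes 60
  first=1(p) contributes 120
  first=2(q) contributes 60
  first=3(u) contributes 180
|[w]| = 420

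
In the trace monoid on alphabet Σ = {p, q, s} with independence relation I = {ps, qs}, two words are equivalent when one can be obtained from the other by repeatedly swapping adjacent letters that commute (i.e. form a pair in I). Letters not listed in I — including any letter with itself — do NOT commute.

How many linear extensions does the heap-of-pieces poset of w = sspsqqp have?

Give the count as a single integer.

#0=s has no predecessor
#1=s depends on [0:s]
#2=p has no predecessor
#3=s depends on [1:s]
#4=q depends on [2:p]
#5=q depends on [4:q]
#6=p depends on [5:q]
sources: [0:s, 2:p]
N(rest) = Σ N(rest − s) over sources s of rest; N(one piece) = 1:
  size 1 → [3]=1  [6]=1
  size 2 → [1,3]=1  [3,6]=2  [5,6]=1
  size 3 → [0,1,3]=1  [1,3,6]=3  [3,5,6]=3  [4,5,6]=1
  size 4 → [0,1,3,6]=4  [1,3,5,6]=6  [2,4,5,6]=1  [3,4,5,6]=4
  size 5 → [0,1,3,5,6]=10  [1,3,4,5,6]=10  [2,3,4,5,6]=5
  first=0(s) contributes 15
  first=2(p) contributes 20
|[w]| = 35

35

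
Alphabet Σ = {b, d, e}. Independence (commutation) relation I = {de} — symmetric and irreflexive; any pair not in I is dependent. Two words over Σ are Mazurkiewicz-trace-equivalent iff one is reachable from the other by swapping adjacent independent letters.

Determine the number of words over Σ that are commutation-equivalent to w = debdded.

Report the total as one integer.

0(d) covers ∅
1(e) covers ∅
2(b) covers 0:d, 1:e
3(d) covers 2:b
4(d) covers 3:d
5(e) covers 2:b
6(d) covers 4:d
floor of heap: 0:d, 1:e
completions by unplaced set U, small U first (add the entries for U minus each lowest piece of U):
  |U|=1: {5}:1  {6}:1
  |U|=2: {4,6}:1  {5,6}:2
  |U|=3: {3,4,6}:1  {4,5,6}:3
  |U|=4: {3,4,5,6}:4
  |U|=5: {2,3,4,5,6}:4
  start at 0(d): 4
  start at 1(e): 4
sum over floor = 8

8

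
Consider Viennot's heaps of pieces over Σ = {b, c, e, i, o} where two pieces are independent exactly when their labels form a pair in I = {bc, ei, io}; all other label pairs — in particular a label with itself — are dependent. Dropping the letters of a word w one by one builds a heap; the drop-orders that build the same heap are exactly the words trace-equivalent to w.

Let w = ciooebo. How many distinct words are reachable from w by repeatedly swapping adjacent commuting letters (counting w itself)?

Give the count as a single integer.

4

0(c) covers ∅
1(i) covers 0:c
2(o) covers 0:c
3(o) covers 2:o
4(e) covers 3:o
5(b) covers 1:i, 4:e
6(o) covers 5:b
floor of heap: 0:c
completions by unplaced set U, small U first (add the entries for U minus each lowest piece of U):
  |U|=1: {6}:1
  |U|=2: {5,6}:1
  |U|=3: {1,5,6}:1  {4,5,6}:1
  |U|=4: {1,4,5,6}:2  {3,4,5,6}:1
  |U|=5: {1,3,4,5,6}:3  {2,3,4,5,6}:1
  start at 0(c): 4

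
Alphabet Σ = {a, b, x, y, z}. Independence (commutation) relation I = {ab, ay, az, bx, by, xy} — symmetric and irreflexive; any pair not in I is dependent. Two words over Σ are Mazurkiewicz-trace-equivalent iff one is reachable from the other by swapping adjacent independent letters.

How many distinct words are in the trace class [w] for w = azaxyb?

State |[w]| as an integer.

drop 0:a onto floor
drop 1:z onto floor
drop 2:a onto {0:a}
drop 3:x onto {1:z, 2:a}
drop 4:y onto {1:z}
drop 5:b onto {1:z}
ground layer = {0:a, 1:z}
drop-orders for the pieces not yet dropped (sum over which currently-grounded one goes next):
  1 to go: {3} 1  {4} 1  {5} 1
  2 to go: {2,3} 1  {3,4} 2  {3,5} 2  {4,5} 2
  3 to go: {0,2,3} 1  {2,3,4} 3  {2,3,5} 3  {3,4,5} 6
  4 to go: {0,2,3,4} 4  {0,2,3,5} 4  {1,3,4,5} 6  {2,3,4,5} 12
  if 0:a drops first: 18 orders
  if 1:z drops first: 20 orders
heap linearizations: 38

38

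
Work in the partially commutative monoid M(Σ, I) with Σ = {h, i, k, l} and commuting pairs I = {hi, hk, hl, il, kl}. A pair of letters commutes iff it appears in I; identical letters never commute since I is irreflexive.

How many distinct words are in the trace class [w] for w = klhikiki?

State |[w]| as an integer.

56

0(k) covers ∅
1(l) covers ∅
2(h) covers ∅
3(i) covers 0:k
4(k) covers 3:i
5(i) covers 4:k
6(k) covers 5:i
7(i) covers 6:k
floor of heap: 0:k, 1:l, 2:h
completions by unplaced set U, small U first (add the entries for U minus each lowest piece of U):
  |U|=1: {1}:1  {2}:1  {7}:1
  |U|=2: {1,2}:2  {1,7}:2  {2,7}:2  {6,7}:1
  |U|=3: {1,2,7}:6  {1,6,7}:3  {2,6,7}:3  {5,6,7}:1
  |U|=4: {1,2,6,7}:12  {1,5,6,7}:4  {2,5,6,7}:4  {4,5,6,7}:1
  |U|=5: {1,2,5,6,7}:20  {1,4,5,6,7}:5  {2,4,5,6,7}:5  {3,4,5,6,7}:1
  |U|=6: {0,3,4,5,6,7}:1  {1,2,4,5,6,7}:30  {1,3,4,5,6,7}:6  {2,3,4,5,6,7}:6
  start at 0(k): 42
  start at 1(l): 7
  start at 2(h): 7
sum over floor = 56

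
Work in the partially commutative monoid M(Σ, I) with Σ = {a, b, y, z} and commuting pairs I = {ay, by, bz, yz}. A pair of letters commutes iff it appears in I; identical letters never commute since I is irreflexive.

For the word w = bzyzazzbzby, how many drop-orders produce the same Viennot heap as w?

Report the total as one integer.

drop 0:b onto floor
drop 1:z onto floor
drop 2:y onto floor
drop 3:z onto {1:z}
drop 4:a onto {0:b, 3:z}
drop 5:z onto {4:a}
drop 6:z onto {5:z}
drop 7:b onto {4:a}
drop 8:z onto {6:z}
drop 9:b onto {7:b}
drop 10:y onto {2:y}
ground layer = {0:b, 1:z, 2:y}
drop-orders for the pieces not yet dropped (sum over which currently-grounded one goes next):
  1 to go: {8} 1  {9} 1  {10} 1
  2 to go: {2,10} 1  {6,8} 1  {7,9} 1  {8,9} 2  {8,10} 2  {9,10} 2
  3 to go: {2,8,10} 3  {2,9,10} 3  {5,6,8} 1  {6,8,9} 3  {6,8,10} 3  {7,8,9} 3  {7,9,10} 3  {8,9,10} 6
  4 to go: {2,6,8,10} 6  {2,7,9,10} 6  {2,8,9,10} 12  {5,6,8,9} 4  {5,6,8,10} 4  {6,7,8,9} 6  {6,8,9,10} 12  {7,8,9,10} 12
  5 to go: {2,5,6,8,10} 10  {2,6,8,9,10} 30  {2,7,8,9,10} 30  {5,6,7,8,9} 10  {5,6,8,9,10} 20  {6,7,8,9,10} 30
  6 to go: {2,5,6,8,9,10} 60  {2,6,7,8,9,10} 90  {4,5,6,7,8,9} 10  {5,6,7,8,9,10} 60
  7 to go: {0,4,5,6,7,8,9} 10  {2,5,6,7,8,9,10} 210  {3,4,5,6,7,8,9} 10  {4,5,6,7,8,9,10} 70
  8 to go: {0,3,4,5,6,7,8,9} 20  {0,4,5,6,7,8,9,10} 80  {1,3,4,5,6,7,8,9} 10  {2,4,5,6,7,8,9,10} 280  {3,4,5,6,7,8,9,10} 80
  9 to go: {0,1,3,4,5,6,7,8,9} 30  {0,2,4,5,6,7,8,9,10} 360  {0,3,4,5,6,7,8,9,10} 180  {1,3,4,5,6,7,8,9,10} 90  {2,3,4,5,6,7,8,9,10} 360
  if 0:b drops first: 450 orders
  if 1:z drops first: 900 orders
  if 2:y drops first: 300 orders
heap linearizations: 1650

1650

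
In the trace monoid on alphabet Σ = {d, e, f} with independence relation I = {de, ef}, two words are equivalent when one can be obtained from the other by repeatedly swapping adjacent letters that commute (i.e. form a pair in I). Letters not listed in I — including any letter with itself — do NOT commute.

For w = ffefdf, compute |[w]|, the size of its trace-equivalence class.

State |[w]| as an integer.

6

0(f) covers ∅
1(f) covers 0:f
2(e) covers ∅
3(f) covers 1:f
4(d) covers 3:f
5(f) covers 4:d
floor of heap: 0:f, 2:e
completions by unplaced set U, small U first (add the entries for U minus each lowest piece of U):
  |U|=1: {2}:1  {5}:1
  |U|=2: {2,5}:2  {4,5}:1
  |U|=3: {2,4,5}:3  {3,4,5}:1
  |U|=4: {1,3,4,5}:1  {2,3,4,5}:4
  start at 0(f): 5
  start at 2(e): 1
sum over floor = 6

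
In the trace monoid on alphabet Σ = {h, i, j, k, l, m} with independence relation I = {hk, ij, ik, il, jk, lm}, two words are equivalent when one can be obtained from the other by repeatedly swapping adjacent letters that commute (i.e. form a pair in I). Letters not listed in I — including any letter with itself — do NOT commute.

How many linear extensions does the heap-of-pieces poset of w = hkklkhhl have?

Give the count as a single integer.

piece 0:h — minimal
piece 1:k — minimal
piece 2:k rests on {1:k}
piece 3:l rests on {0:h, 2:k}
piece 4:k rests on {3:l}
piece 5:h rests on {3:l}
piece 6:h rests on {5:h}
piece 7:l rests on {4:k, 6:h}
minimal pieces: {0:h, 1:k}
ways to finish when only these pieces remain (= sum over removing one remaining piece with nothing left below it):
  1 left: {7}→1
  2 left: {4,7}→1  {6,7}→1
  3 left: {4,6,7}→2  {5,6,7}→1
  4 left: {4,5,6,7}→3
  5 left: {3,4,5,6,7}→3
  6 left: {0,3,4,5,6,7}→3  {2,3,4,5,6,7}→3
  placing 0:h first → 3 extensions
  placing 1:k first → 6 extensions
total linear extensions = 9

9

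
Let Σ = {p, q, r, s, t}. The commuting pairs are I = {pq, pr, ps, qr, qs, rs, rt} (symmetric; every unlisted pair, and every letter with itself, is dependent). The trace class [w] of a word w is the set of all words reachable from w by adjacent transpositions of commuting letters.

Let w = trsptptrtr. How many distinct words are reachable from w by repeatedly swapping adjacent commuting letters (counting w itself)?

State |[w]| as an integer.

#0=t has no predecessor
#1=r has no predecessor
#2=s depends on [0:t]
#3=p depends on [0:t]
#4=t depends on [2:s, 3:p]
#5=p depends on [4:t]
#6=t depends on [5:p]
#7=r depends on [1:r]
#8=t depends on [6:t]
#9=r depends on [7:r]
sources: [0:t, 1:r]
N(rest) = Σ N(rest − s) over sources s of rest; N(one piece) = 1:
  size 1 → [8]=1  [9]=1
  size 2 → [6,8]=1  [7,9]=1  [8,9]=2
  size 3 → [1,7,9]=1  [5,6,8]=1  [6,8,9]=3  [7,8,9]=3
  size 4 → [1,7,8,9]=4  [4,5,6,8]=1  [5,6,8,9]=4  [6,7,8,9]=6
  size 5 → [1,6,7,8,9]=10  [2,4,5,6,8]=1  [3,4,5,6,8]=1  [4,5,6,8,9]=5  [5,6,7,8,9]=10
  size 6 → [1,5,6,7,8,9]=20  [2,3,4,5,6,8]=2  [2,4,5,6,8,9]=6  [3,4,5,6,8,9]=6  [4,5,6,7,8,9]=15
  size 7 → [0,2,3,4,5,6,8]=2  [1,4,5,6,7,8,9]=35  [2,3,4,5,6,8,9]=14  [2,4,5,6,7,8,9]=21  [3,4,5,6,7,8,9]=21
  size 8 → [0,2,3,4,5,6,8,9]=16  [1,2,4,5,6,7,8,9]=56  [1,3,4,5,6,7,8,9]=56  [2,3,4,5,6,7,8,9]=56
  first=0(t) contributes 168
  first=1(r) contributes 72
|[w]| = 240

240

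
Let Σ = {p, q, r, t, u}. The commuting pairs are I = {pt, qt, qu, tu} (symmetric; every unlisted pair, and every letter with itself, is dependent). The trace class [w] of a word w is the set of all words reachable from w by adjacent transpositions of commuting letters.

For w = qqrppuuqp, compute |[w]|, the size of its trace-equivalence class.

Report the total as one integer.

3

#0=q has no predecessor
#1=q depends on [0:q]
#2=r depends on [1:q]
#3=p depends on [2:r]
#4=p depends on [3:p]
#5=u depends on [4:p]
#6=u depends on [5:u]
#7=q depends on [4:p]
#8=p depends on [6:u, 7:q]
sources: [0:q]
N(rest) = Σ N(rest − s) over sources s of rest; N(one piece) = 1:
  size 1 → [8]=1
  size 2 → [6,8]=1  [7,8]=1
  size 3 → [5,6,8]=1  [6,7,8]=2
  size 4 → [5,6,7,8]=3
  size 5 → [4,5,6,7,8]=3
  size 6 → [3,4,5,6,7,8]=3
  size 7 → [2,3,4,5,6,7,8]=3
  first=0(q) contributes 3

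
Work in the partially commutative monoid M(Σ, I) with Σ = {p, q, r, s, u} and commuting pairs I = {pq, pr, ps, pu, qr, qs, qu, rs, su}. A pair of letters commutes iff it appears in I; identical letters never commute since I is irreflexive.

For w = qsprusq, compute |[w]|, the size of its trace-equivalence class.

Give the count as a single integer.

0(q) covers ∅
1(s) covers ∅
2(p) covers ∅
3(r) covers ∅
4(u) covers 3:r
5(s) covers 1:s
6(q) covers 0:q
floor of heap: 0:q, 1:s, 2:p, 3:r
completions by unplaced set U, small U first (add the entries for U minus each lowest piece of U):
  |U|=1: {2}:1  {4}:1  {5}:1  {6}:1
  |U|=2: {0,6}:1  {1,5}:1  {2,4}:2  {2,5}:2  {2,6}:2  {3,4}:1  {4,5}:2  {4,6}:2  {5,6}:2
  |U|=3: {0,2,6}:3  {0,4,6}:3  {0,5,6}:3  {1,2,5}:3  {1,4,5}:3  {1,5,6}:3  {2,3,4}:3  {2,4,5}:6  {2,4,6}:6  {2,5,6}:6  {3,4,5}:3  {3,4,6}:3  {4,5,6}:6
  |U|=4: {0,1,5,6}:6  {0,2,4,6}:12  {0,2,5,6}:12  {0,3,4,6}:6  {0,4,5,6}:12  {1,2,4,5}:12  {1,2,5,6}:12  {1,3,4,5}:6  {1,4,5,6}:12  {2,3,4,5}:12  {2,3,4,6}:12  {2,4,5,6}:24  {3,4,5,6}:12
  |U|=5: {0,1,2,5,6}:30  {0,1,4,5,6}:30  {0,2,3,4,6}:30  {0,2,4,5,6}:60  {0,3,4,5,6}:30  {1,2,3,4,5}:30  {1,2,4,5,6}:60  {1,3,4,5,6}:30  {2,3,4,5,6}:60
  start at 0(q): 180
  start at 1(s): 180
  start at 2(p): 90
  start at 3(r): 180
sum over floor = 630

630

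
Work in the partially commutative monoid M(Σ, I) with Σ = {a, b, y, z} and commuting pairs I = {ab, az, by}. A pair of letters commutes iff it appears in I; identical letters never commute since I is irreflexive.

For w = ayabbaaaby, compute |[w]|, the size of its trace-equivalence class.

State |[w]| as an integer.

120

#0=a has no predecessor
#1=y depends on [0:a]
#2=a depends on [1:y]
#3=b has no predecessor
#4=b depends on [3:b]
#5=a depends on [2:a]
#6=a depends on [5:a]
#7=a depends on [6:a]
#8=b depends on [4:b]
#9=y depends on [7:a]
sources: [0:a, 3:b]
N(rest) = Σ N(rest − s) over sources s of rest; N(one piece) = 1:
  size 1 → [8]=1  [9]=1
  size 2 → [4,8]=1  [7,9]=1  [8,9]=2
  size 3 → [3,4,8]=1  [4,8,9]=3  [6,7,9]=1  [7,8,9]=3
  size 4 → [3,4,8,9]=4  [4,7,8,9]=6  [5,6,7,9]=1  [6,7,8,9]=4
  size 5 → [2,5,6,7,9]=1  [3,4,7,8,9]=10  [4,6,7,8,9]=10  [5,6,7,8,9]=5
  size 6 → [1,2,5,6,7,9]=1  [2,5,6,7,8,9]=6  [3,4,6,7,8,9]=20  [4,5,6,7,8,9]=15
  size 7 → [0,1,2,5,6,7,9]=1  [1,2,5,6,7,8,9]=7  [2,4,5,6,7,8,9]=21  [3,4,5,6,7,8,9]=35
  size 8 → [0,1,2,5,6,7,8,9]=8  [1,2,4,5,6,7,8,9]=28  [2,3,4,5,6,7,8,9]=56
  first=0(a) contributes 84
  first=3(b) contributes 36
|[w]| = 120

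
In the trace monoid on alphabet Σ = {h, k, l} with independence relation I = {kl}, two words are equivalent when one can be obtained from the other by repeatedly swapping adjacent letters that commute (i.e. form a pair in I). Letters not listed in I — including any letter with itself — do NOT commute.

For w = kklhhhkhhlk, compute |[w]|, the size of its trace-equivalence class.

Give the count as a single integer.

0(k) covers ∅
1(k) covers 0:k
2(l) covers ∅
3(h) covers 1:k, 2:l
4(h) covers 3:h
5(h) covers 4:h
6(k) covers 5:h
7(h) covers 6:k
8(h) covers 7:h
9(l) covers 8:h
10(k) covers 8:h
floor of heap: 0:k, 2:l
completions by unplaced set U, small U first (add the entries for U minus each lowest piece of U):
  |U|=1: {9}:1  {10}:1
  |U|=2: {9,10}:2
  |U|=3: {8,9,10}:2
  |U|=4: {7,8,9,10}:2
  |U|=5: {6,7,8,9,10}:2
  |U|=6: {5,6,7,8,9,10}:2
  |U|=7: {4,5,6,7,8,9,10}:2
  |U|=8: {3,4,5,6,7,8,9,10}:2
  |U|=9: {1,3,4,5,6,7,8,9,10}:2  {2,3,4,5,6,7,8,9,10}:2
  start at 0(k): 4
  start at 2(l): 2
sum over floor = 6

6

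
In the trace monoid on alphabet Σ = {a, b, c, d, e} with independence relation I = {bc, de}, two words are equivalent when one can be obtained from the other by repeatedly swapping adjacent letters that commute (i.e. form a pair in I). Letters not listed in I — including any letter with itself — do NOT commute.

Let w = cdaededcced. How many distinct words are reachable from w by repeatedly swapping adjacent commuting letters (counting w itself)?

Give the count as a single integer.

12

drop 0:c onto floor
drop 1:d onto {0:c}
drop 2:a onto {1:d}
drop 3:e onto {2:a}
drop 4:d onto {2:a}
drop 5:e onto {3:e}
drop 6:d onto {4:d}
drop 7:c onto {5:e, 6:d}
drop 8:c onto {7:c}
drop 9:e onto {8:c}
drop 10:d onto {8:c}
ground layer = {0:c}
drop-orders for the pieces not yet dropped (sum over which currently-grounded one goes next):
  1 to go: {9} 1  {10} 1
  2 to go: {9,10} 2
  3 to go: {8,9,10} 2
  4 to go: {7,8,9,10} 2
  5 to go: {5,7,8,9,10} 2  {6,7,8,9,10} 2
  6 to go: {3,5,7,8,9,10} 2  {4,6,7,8,9,10} 2  {5,6,7,8,9,10} 4
  7 to go: {3,5,6,7,8,9,10} 6  {4,5,6,7,8,9,10} 6
  8 to go: {3,4,5,6,7,8,9,10} 12
  9 to go: {2,3,4,5,6,7,8,9,10} 12
  if 0:c drops first: 12 orders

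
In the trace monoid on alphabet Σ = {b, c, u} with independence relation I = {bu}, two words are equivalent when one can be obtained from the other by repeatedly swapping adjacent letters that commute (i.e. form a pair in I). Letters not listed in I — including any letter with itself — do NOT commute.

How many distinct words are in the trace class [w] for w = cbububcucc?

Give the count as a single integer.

10

drop 0:c onto floor
drop 1:b onto {0:c}
drop 2:u onto {0:c}
drop 3:b onto {1:b}
drop 4:u onto {2:u}
drop 5:b onto {3:b}
drop 6:c onto {4:u, 5:b}
drop 7:u onto {6:c}
drop 8:c onto {7:u}
drop 9:c onto {8:c}
ground layer = {0:c}
drop-orders for the pieces not yet dropped (sum over which currently-grounded one goes next):
  1 to go: {9} 1
  2 to go: {8,9} 1
  3 to go: {7,8,9} 1
  4 to go: {6,7,8,9} 1
  5 to go: {4,6,7,8,9} 1  {5,6,7,8,9} 1
  6 to go: {2,4,6,7,8,9} 1  {3,5,6,7,8,9} 1  {4,5,6,7,8,9} 2
  7 to go: {1,3,5,6,7,8,9} 1  {2,4,5,6,7,8,9} 3  {3,4,5,6,7,8,9} 3
  8 to go: {1,3,4,5,6,7,8,9} 4  {2,3,4,5,6,7,8,9} 6
  if 0:c drops first: 10 orders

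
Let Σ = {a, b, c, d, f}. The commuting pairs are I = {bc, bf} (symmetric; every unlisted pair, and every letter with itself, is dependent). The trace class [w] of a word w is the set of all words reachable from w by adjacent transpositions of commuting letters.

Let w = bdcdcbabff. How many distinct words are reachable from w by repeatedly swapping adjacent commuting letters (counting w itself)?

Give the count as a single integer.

piece 0:b — minimal
piece 1:d rests on {0:b}
piece 2:c rests on {1:d}
piece 3:d rests on {2:c}
piece 4:c rests on {3:d}
piece 5:b rests on {3:d}
piece 6:a rests on {4:c, 5:b}
piece 7:b rests on {6:a}
piece 8:f rests on {6:a}
piece 9:f rests on {8:f}
minimal pieces: {0:b}
ways to finish when only these pieces remain (= sum over removing one remaining piece with nothing left below it):
  1 left: {7}→1  {9}→1
  2 left: {7,9}→2  {8,9}→1
  3 left: {7,8,9}→3
  4 left: {6,7,8,9}→3
  5 left: {4,6,7,8,9}→3  {5,6,7,8,9}→3
  6 left: {4,5,6,7,8,9}→6
  7 left: {3,4,5,6,7,8,9}→6
  8 left: {2,3,4,5,6,7,8,9}→6
  placing 0:b first → 6 extensions

6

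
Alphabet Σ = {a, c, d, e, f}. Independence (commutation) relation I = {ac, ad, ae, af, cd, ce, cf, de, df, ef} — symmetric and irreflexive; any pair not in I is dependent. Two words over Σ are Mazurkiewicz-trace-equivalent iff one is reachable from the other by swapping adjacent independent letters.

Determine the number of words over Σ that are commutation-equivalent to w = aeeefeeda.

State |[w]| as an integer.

1512

#0=a has no predecessor
#1=e has no predecessor
#2=e depends on [1:e]
#3=e depends on [2:e]
#4=f has no predecessor
#5=e depends on [3:e]
#6=e depends on [5:e]
#7=d has no predecessor
#8=a depends on [0:a]
sources: [0:a, 1:e, 4:f, 7:d]
N(rest) = Σ N(rest − s) over sources s of rest; N(one piece) = 1:
  size 1 → [4]=1  [6]=1  [7]=1  [8]=1
  size 2 → [0,8]=1  [4,6]=2  [4,7]=2  [4,8]=2  [5,6]=1  [6,7]=2  [6,8]=2  [7,8]=2
  size 3 → [0,4,8]=3  [0,6,8]=3  [0,7,8]=3  [3,5,6]=1  [4,5,6]=3  [4,6,7]=6  [4,6,8]=6  [4,7,8]=6  [5,6,7]=3  [5,6,8]=3  [6,7,8]=6
  size 4 → [0,4,6,8]=12  [0,4,7,8]=12  [0,5,6,8]=6  [0,6,7,8]=12  [2,3,5,6]=1  [3,4,5,6]=4  [3,5,6,7]=4  [3,5,6,8]=4  [4,5,6,7]=12  [4,5,6,8]=12  [4,6,7,8]=24  [5,6,7,8]=12
  size 5 → [0,3,5,6,8]=10  [0,4,5,6,8]=30  [0,4,6,7,8]=60  [0,5,6,7,8]=30  [1,2,3,5,6]=1  [2,3,4,5,6]=5  [2,3,5,6,7]=5  [2,3,5,6,8]=5  [3,4,5,6,7]=20  [3,4,5,6,8]=20  [3,5,6,7,8]=20  [4,5,6,7,8]=60
  size 6 → [0,2,3,5,6,8]=15  [0,3,4,5,6,8]=60  [0,3,5,6,7,8]=60  [0,4,5,6,7,8]=180  [1,2,3,4,5,6]=6  [1,2,3,5,6,7]=6  [1,2,3,5,6,8]=6  [2,3,4,5,6,7]=30  [2,3,4,5,6,8]=30  [2,3,5,6,7,8]=30  [3,4,5,6,7,8]=120
  size 7 → [0,1,2,3,5,6,8]=21  [0,2,3,4,5,6,8]=105  [0,2,3,5,6,7,8]=105  [0,3,4,5,6,7,8]=420  [1,2,3,4,5,6,7]=42  [1,2,3,4,5,6,8]=42  [1,2,3,5,6,7,8]=42  [2,3,4,5,6,7,8]=210
  first=0(a) contributes 336
  first=1(e) contributes 840
  first=4(f) contributes 168
  first=7(d) contributes 168
|[w]| = 1512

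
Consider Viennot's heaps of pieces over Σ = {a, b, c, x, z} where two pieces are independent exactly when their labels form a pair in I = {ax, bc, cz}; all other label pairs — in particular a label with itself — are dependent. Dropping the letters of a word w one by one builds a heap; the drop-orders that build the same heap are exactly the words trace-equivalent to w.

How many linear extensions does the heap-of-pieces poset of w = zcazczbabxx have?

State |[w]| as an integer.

0(z) covers ∅
1(c) covers ∅
2(a) covers 0:z, 1:c
3(z) covers 2:a
4(c) covers 2:a
5(z) covers 3:z
6(b) covers 5:z
7(a) covers 4:c, 6:b
8(b) covers 7:a
9(x) covers 8:b
10(x) covers 9:x
floor of heap: 0:z, 1:c
completions by unplaced set U, small U first (add the entries for U minus each lowest piece of U):
  |U|=1: {10}:1
  |U|=2: {9,10}:1
  |U|=3: {8,9,10}:1
  |U|=4: {7,8,9,10}:1
  |U|=5: {4,7,8,9,10}:1  {6,7,8,9,10}:1
  |U|=6: {4,6,7,8,9,10}:2  {5,6,7,8,9,10}:1
  |U|=7: {3,5,6,7,8,9,10}:1  {4,5,6,7,8,9,10}:3
  |U|=8: {3,4,5,6,7,8,9,10}:4
  |U|=9: {2,3,4,5,6,7,8,9,10}:4
  start at 0(z): 4
  start at 1(c): 4
sum over floor = 8

8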